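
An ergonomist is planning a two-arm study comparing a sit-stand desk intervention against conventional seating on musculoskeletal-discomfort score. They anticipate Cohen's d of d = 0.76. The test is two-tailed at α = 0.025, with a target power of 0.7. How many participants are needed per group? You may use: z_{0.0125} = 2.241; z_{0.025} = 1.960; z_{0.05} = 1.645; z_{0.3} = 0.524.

For two independent groups with equal n: n = 2·((z_{α/2} + z_β) / d)².
z_{α/2} + z_β = 2.241 + 0.524 = 2.765.
n = 2 × (2.765 / 0.76)² = 2 × 3.638² = 2 × 13.24 = 26.5.
Round up to the next whole participant.

n = 27 per group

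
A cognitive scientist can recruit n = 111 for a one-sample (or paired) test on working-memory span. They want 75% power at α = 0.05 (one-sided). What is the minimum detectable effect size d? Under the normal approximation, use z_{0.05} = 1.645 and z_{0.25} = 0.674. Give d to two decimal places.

d_min ≈ 0.22

For a single sample (or paired design) of n = 111: d_min = (z_{α} + z_β)/√n.
z-sum = 1.645 + 0.674 = 2.319.
d_min = 2.319 / √111 = 2.319 / 10.536 = 0.220.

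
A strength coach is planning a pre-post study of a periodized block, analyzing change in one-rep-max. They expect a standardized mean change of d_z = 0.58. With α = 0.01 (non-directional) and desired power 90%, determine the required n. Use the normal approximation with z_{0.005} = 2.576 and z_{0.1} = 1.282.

n = 45 pairs

For a paired (one-sample on differences) test: n = ((z_{α/2} + z_β) / d)².
z_{α/2} + z_β = 2.576 + 1.282 = 3.858.
n = (3.858 / 0.58)² = 6.652² = 44.25.
Round up.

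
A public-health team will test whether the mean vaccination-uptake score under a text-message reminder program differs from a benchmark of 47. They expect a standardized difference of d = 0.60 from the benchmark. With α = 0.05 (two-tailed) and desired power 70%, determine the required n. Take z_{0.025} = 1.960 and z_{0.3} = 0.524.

n = 18

For a one-sample test: n = ((z_{α/2} + z_β) / d)².
z_{α/2} + z_β = 1.960 + 0.524 = 2.484.
n = (2.484 / 0.60)² = 4.140² = 17.14.
Round up.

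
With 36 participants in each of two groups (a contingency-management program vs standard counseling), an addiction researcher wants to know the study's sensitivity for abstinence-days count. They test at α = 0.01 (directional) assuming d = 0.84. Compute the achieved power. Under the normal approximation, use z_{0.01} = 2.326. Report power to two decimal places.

For two equal groups, power = Φ(d·√(n/2) − z_{α}).
d·√(n/2) = 0.84 × √(36/2) = 0.84 × 4.243 = 3.564.
z_β = 3.564 − 2.326 = 1.238.
Power = Φ(1.238) = 0.892.

power ≈ 0.89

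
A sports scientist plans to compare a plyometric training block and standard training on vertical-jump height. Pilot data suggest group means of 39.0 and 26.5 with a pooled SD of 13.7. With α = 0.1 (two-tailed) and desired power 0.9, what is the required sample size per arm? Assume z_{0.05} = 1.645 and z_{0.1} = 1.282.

n = 21 per group

Cohen's d = |M₁ − M₂| / SD_pooled = |39.0 − 26.5| / 13.7 = 12.5 / 13.7 = 0.912.
For two independent groups with equal n: n = 2·((z_{α/2} + z_β) / d)².
z_{α/2} + z_β = 1.645 + 1.282 = 2.927.
n = 2 × (2.927 / 0.912)² = 2 × 3.209² = 2 × 10.30 = 20.6.
Round up to the next whole participant.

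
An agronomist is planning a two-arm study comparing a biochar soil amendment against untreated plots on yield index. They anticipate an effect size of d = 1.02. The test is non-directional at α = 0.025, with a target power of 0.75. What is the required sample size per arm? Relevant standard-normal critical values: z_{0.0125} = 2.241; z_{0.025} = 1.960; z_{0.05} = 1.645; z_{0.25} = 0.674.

For two independent groups with equal n: n = 2·((z_{α/2} + z_β) / d)².
z_{α/2} + z_β = 2.241 + 0.674 = 2.915.
n = 2 × (2.915 / 1.02)² = 2 × 2.858² = 2 × 8.17 = 16.3.
Round up to the next whole participant.

n = 17 per group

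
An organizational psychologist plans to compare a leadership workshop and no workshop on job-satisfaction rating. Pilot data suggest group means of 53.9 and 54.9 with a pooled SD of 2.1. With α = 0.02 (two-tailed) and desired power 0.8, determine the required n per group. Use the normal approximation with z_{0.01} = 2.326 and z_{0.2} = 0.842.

Cohen's d = |M₁ − M₂| / SD_pooled = |53.9 − 54.9| / 2.1 = 1.0 / 2.1 = 0.476.
For two independent groups with equal n: n = 2·((z_{α/2} + z_β) / d)².
z_{α/2} + z_β = 2.326 + 0.842 = 3.168.
n = 2 × (3.168 / 0.476)² = 2 × 6.655² = 2 × 44.30 = 88.6.
Round up to the next whole participant.

n = 89 per group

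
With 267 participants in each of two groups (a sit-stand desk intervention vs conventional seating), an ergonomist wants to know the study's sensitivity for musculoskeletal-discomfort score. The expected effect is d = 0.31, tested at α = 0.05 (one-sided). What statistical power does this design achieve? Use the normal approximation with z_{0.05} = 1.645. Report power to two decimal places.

power ≈ 0.97

For two equal groups, power = Φ(d·√(n/2) − z_{α}).
d·√(n/2) = 0.31 × √(267/2) = 0.31 × 11.554 = 3.582.
z_β = 3.582 − 1.645 = 1.937.
Power = Φ(1.937) = 0.974.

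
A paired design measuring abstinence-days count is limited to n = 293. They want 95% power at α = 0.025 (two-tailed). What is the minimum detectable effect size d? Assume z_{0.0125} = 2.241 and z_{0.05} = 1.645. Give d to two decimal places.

d_min ≈ 0.23

For a single sample (or paired design) of n = 293: d_min = (z_{α/2} + z_β)/√n.
z-sum = 2.241 + 1.645 = 3.886.
d_min = 3.886 / √293 = 3.886 / 17.117 = 0.227.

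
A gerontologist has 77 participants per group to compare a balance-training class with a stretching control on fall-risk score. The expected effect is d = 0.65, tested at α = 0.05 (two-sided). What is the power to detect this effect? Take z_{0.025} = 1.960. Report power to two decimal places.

For two equal groups, power = Φ(d·√(n/2) − z_{α/2}).
d·√(n/2) = 0.65 × √(77/2) = 0.65 × 6.205 = 4.033.
z_β = 4.033 − 1.960 = 2.073.
Power = Φ(2.073) = 0.981.

power ≈ 0.98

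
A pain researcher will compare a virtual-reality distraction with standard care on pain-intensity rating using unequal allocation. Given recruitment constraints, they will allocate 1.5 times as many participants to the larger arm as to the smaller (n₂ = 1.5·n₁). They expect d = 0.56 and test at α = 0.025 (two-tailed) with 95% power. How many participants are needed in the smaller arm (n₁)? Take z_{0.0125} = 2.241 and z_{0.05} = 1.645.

n₁ = 81

With allocation ratio k = n₂/n₁ = 1.5, Var(x̄₁−x̄₂) = σ²(1/n₁ + 1/(k·n₁)) = σ²·(k+1)/(k·n₁).
So n₁ = (1 + 1/k)·((z_{α/2} + z_β)/d)² = 1.667 × (3.886/0.56)².
n₁ = 1.667 × 48.15 = 80.3.
Round up: n₁ = 81, giving n₂ = ⌈1.5 × 81⌉ = ⌈121.5⌉ = 122.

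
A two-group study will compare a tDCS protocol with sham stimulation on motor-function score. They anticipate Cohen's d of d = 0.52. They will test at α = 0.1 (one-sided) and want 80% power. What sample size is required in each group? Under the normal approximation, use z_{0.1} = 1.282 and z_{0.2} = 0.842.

For two independent groups with equal n: n = 2·((z_{α} + z_β) / d)².
z_{α} + z_β = 1.282 + 0.842 = 2.124.
n = 2 × (2.124 / 0.52)² = 2 × 4.085² = 2 × 16.68 = 33.4.
Round up to the next whole participant.

n = 34 per group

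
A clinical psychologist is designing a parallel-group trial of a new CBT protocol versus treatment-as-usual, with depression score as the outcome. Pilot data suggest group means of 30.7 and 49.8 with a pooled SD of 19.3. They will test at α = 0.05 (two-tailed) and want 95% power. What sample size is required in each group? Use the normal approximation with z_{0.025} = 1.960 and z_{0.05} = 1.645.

n = 27 per group

Cohen's d = |M₁ − M₂| / SD_pooled = |30.7 − 49.8| / 19.3 = 19.1 / 19.3 = 0.990.
For two independent groups with equal n: n = 2·((z_{α/2} + z_β) / d)².
z_{α/2} + z_β = 1.960 + 1.645 = 3.605.
n = 2 × (3.605 / 0.990)² = 2 × 3.641² = 2 × 13.26 = 26.5.
Round up to the next whole participant.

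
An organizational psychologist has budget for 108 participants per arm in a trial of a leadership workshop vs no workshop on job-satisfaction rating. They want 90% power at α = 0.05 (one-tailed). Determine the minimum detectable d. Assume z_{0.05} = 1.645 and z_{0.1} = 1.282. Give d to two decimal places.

d_min ≈ 0.40

For two independent groups of n = 108 each: d_min = (z_{α} + z_β)·√(2/n).
z-sum = 1.645 + 1.282 = 2.927.
d_min = 2.927 × √(2/108) = 2.927 × 0.1361 = 0.398.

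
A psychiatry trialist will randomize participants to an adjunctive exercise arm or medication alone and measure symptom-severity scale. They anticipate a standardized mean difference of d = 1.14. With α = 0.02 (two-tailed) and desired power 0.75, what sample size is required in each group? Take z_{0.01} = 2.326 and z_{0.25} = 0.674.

For two independent groups with equal n: n = 2·((z_{α/2} + z_β) / d)².
z_{α/2} + z_β = 2.326 + 0.674 = 3.000.
n = 2 × (3.000 / 1.14)² = 2 × 2.632² = 2 × 6.93 = 13.9.
Round up to the next whole participant.

n = 14 per group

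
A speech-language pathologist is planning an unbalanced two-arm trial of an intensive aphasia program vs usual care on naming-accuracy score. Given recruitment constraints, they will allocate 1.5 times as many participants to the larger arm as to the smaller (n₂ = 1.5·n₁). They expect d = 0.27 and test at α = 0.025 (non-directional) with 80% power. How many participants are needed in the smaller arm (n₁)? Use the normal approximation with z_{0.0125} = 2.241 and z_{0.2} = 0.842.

n₁ = 218

With allocation ratio k = n₂/n₁ = 1.5, Var(x̄₁−x̄₂) = σ²(1/n₁ + 1/(k·n₁)) = σ²·(k+1)/(k·n₁).
So n₁ = (1 + 1/k)·((z_{α/2} + z_β)/d)² = 1.667 × (3.083/0.27)².
n₁ = 1.667 × 130.38 = 217.3.
Round up: n₁ = 218, giving n₂ = 1.5 × 218 = 327.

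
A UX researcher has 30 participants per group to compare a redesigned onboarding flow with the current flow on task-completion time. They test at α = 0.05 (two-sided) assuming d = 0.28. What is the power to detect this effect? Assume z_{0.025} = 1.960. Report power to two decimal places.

power ≈ 0.19

For two equal groups, power = Φ(d·√(n/2) − z_{α/2}).
d·√(n/2) = 0.28 × √(30/2) = 0.28 × 3.873 = 1.084.
z_β = 1.084 − 1.960 = -0.876.
Power = Φ(-0.876) = 0.191.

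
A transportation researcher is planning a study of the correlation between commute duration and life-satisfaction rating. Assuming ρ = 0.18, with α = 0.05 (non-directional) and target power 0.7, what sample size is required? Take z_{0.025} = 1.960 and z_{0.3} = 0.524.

Fisher's z: C = ½·ln((1+r)/(1−r)) = ½·ln(1.4390) = 0.1820.
n = ((z_{α/2} + z_β)/C)² + 3.
(1.960 + 0.524) / 0.1820 = 2.484 / 0.1820 = 13.648.
n = 13.648² + 3 = 186.28 + 3 = 189.3.
Round up.

n = 190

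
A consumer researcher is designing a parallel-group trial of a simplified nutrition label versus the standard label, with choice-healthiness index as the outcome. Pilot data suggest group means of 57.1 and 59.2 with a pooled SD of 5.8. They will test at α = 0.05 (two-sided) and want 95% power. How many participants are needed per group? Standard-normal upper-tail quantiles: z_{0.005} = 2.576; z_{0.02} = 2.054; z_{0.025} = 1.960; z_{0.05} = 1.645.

n = 199 per group

Cohen's d = |M₁ − M₂| / SD_pooled = |57.1 − 59.2| / 5.8 = 2.1 / 5.8 = 0.362.
For two independent groups with equal n: n = 2·((z_{α/2} + z_β) / d)².
z_{α/2} + z_β = 1.960 + 1.645 = 3.605.
n = 2 × (3.605 / 0.362)² = 2 × 9.959² = 2 × 99.17 = 198.3.
Round up to the next whole participant.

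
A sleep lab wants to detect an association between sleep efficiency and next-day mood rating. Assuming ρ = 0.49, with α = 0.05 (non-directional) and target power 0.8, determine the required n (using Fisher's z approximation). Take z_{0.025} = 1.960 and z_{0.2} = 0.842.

n = 31

Fisher's z: C = ½·ln((1+r)/(1−r)) = ½·ln(2.9216) = 0.5361.
n = ((z_{α/2} + z_β)/C)² + 3.
(1.960 + 0.842) / 0.5361 = 2.802 / 0.5361 = 5.227.
n = 5.227² + 3 = 27.32 + 3 = 30.3.
Round up.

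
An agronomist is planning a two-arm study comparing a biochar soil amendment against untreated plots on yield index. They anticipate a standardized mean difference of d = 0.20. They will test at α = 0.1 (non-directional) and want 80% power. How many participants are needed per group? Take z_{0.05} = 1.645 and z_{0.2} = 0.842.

For two independent groups with equal n: n = 2·((z_{α/2} + z_β) / d)².
z_{α/2} + z_β = 1.645 + 0.842 = 2.487.
n = 2 × (2.487 / 0.20)² = 2 × 12.435² = 2 × 154.63 = 309.3.
Round up to the next whole participant.

n = 310 per group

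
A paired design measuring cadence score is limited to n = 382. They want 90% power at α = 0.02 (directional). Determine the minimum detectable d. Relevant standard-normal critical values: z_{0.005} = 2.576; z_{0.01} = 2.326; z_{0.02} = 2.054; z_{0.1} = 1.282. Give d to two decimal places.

For a single sample (or paired design) of n = 382: d_min = (z_{α} + z_β)/√n.
z-sum = 2.054 + 1.282 = 3.336.
d_min = 3.336 / √382 = 3.336 / 19.545 = 0.171.

d_min ≈ 0.17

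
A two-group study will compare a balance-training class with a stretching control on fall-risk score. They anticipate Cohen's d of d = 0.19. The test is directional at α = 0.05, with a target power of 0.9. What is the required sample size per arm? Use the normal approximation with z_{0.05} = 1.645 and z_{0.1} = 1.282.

For two independent groups with equal n: n = 2·((z_{α} + z_β) / d)².
z_{α} + z_β = 1.645 + 1.282 = 2.927.
n = 2 × (2.927 / 0.19)² = 2 × 15.405² = 2 × 237.32 = 474.6.
Round up to the next whole participant.

n = 475 per group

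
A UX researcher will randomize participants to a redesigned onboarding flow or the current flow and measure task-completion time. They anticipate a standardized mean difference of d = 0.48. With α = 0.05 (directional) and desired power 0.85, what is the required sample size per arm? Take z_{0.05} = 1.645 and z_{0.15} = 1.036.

For two independent groups with equal n: n = 2·((z_{α} + z_β) / d)².
z_{α} + z_β = 1.645 + 1.036 = 2.681.
n = 2 × (2.681 / 0.48)² = 2 × 5.585² = 2 × 31.20 = 62.4.
Round up to the next whole participant.

n = 63 per group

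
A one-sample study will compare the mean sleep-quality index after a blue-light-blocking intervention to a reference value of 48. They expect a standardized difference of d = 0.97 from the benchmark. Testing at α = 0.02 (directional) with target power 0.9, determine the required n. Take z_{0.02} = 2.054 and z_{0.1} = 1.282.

For a one-sample test: n = ((z_{α} + z_β) / d)².
z_{α} + z_β = 2.054 + 1.282 = 3.336.
n = (3.336 / 0.97)² = 3.439² = 11.83.
Round up.

n = 12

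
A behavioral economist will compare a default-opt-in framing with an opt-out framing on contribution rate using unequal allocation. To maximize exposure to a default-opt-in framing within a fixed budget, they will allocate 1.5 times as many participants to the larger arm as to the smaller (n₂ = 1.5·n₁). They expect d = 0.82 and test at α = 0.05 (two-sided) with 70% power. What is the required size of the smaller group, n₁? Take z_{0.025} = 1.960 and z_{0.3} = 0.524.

With allocation ratio k = n₂/n₁ = 1.5, Var(x̄₁−x̄₂) = σ²(1/n₁ + 1/(k·n₁)) = σ²·(k+1)/(k·n₁).
So n₁ = (1 + 1/k)·((z_{α/2} + z_β)/d)² = 1.667 × (2.484/0.82)².
n₁ = 1.667 × 9.18 = 15.3.
Round up: n₁ = 16, giving n₂ = 1.5 × 16 = 24.

n₁ = 16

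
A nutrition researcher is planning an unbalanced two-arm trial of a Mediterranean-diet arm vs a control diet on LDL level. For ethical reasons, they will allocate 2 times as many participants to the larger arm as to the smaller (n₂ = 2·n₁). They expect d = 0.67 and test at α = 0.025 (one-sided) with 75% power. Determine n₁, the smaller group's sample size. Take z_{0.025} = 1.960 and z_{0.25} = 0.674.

n₁ = 24

With allocation ratio k = n₂/n₁ = 2, Var(x̄₁−x̄₂) = σ²(1/n₁ + 1/(k·n₁)) = σ²·(k+1)/(k·n₁).
So n₁ = (1 + 1/k)·((z_{α} + z_β)/d)² = 1.500 × (2.634/0.67)².
n₁ = 1.500 × 15.46 = 23.2.
Round up: n₁ = 24, giving n₂ = 2 × 24 = 48.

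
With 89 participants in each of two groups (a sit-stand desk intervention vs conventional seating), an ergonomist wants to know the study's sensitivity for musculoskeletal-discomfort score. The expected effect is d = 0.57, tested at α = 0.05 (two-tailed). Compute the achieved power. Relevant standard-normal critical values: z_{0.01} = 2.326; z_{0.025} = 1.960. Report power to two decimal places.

For two equal groups, power = Φ(d·√(n/2) − z_{α/2}).
d·√(n/2) = 0.57 × √(89/2) = 0.57 × 6.671 = 3.802.
z_β = 3.802 − 1.960 = 1.842.
Power = Φ(1.842) = 0.967.

power ≈ 0.97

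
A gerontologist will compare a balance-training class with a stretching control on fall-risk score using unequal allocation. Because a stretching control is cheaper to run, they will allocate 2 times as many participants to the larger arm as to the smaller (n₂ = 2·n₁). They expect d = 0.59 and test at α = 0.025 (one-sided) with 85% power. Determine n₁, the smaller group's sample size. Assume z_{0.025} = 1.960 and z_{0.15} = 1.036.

n₁ = 39

With allocation ratio k = n₂/n₁ = 2, Var(x̄₁−x̄₂) = σ²(1/n₁ + 1/(k·n₁)) = σ²·(k+1)/(k·n₁).
So n₁ = (1 + 1/k)·((z_{α} + z_β)/d)² = 1.500 × (2.996/0.59)².
n₁ = 1.500 × 25.79 = 38.7.
Round up: n₁ = 39, giving n₂ = 2 × 39 = 78.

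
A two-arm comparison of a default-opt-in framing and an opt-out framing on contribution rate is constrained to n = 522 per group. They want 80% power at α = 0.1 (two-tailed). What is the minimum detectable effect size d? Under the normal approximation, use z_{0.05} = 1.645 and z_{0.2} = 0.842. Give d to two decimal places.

For two independent groups of n = 522 each: d_min = (z_{α/2} + z_β)·√(2/n).
z-sum = 1.645 + 0.842 = 2.487.
d_min = 2.487 × √(2/522) = 2.487 × 0.0619 = 0.154.

d_min ≈ 0.15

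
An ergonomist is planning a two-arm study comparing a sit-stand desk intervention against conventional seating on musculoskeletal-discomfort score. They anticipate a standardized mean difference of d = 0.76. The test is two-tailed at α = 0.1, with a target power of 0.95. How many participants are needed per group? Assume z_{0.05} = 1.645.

n = 38 per group

For two independent groups with equal n: n = 2·((z_{α/2} + z_β) / d)².
z_{α/2} + z_β = 1.645 + 1.645 = 3.290.
n = 2 × (3.290 / 0.76)² = 2 × 4.329² = 2 × 18.74 = 37.5.
Round up to the next whole participant.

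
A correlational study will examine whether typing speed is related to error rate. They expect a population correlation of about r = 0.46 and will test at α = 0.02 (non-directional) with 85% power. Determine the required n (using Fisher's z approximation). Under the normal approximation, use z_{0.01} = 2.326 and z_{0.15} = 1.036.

Fisher's z: C = ½·ln((1+r)/(1−r)) = ½·ln(2.7037) = 0.4973.
n = ((z_{α/2} + z_β)/C)² + 3.
(2.326 + 1.036) / 0.4973 = 3.362 / 0.4973 = 6.761.
n = 6.761² + 3 = 45.70 + 3 = 48.7.
Round up.

n = 49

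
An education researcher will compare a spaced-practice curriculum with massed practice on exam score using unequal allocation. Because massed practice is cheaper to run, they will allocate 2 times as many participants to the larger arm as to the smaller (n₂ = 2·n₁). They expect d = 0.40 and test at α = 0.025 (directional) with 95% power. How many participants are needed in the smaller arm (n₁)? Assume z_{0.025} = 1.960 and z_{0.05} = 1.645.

n₁ = 122

With allocation ratio k = n₂/n₁ = 2, Var(x̄₁−x̄₂) = σ²(1/n₁ + 1/(k·n₁)) = σ²·(k+1)/(k·n₁).
So n₁ = (1 + 1/k)·((z_{α} + z_β)/d)² = 1.500 × (3.605/0.40)².
n₁ = 1.500 × 81.23 = 121.8.
Round up: n₁ = 122, giving n₂ = 2 × 122 = 244.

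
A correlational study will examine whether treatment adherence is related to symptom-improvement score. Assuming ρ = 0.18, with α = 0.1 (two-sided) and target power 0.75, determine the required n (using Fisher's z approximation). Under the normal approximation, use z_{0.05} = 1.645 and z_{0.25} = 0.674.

Fisher's z: C = ½·ln((1+r)/(1−r)) = ½·ln(1.4390) = 0.1820.
n = ((z_{α/2} + z_β)/C)² + 3.
(1.645 + 0.674) / 0.1820 = 2.319 / 0.1820 = 12.742.
n = 12.742² + 3 = 162.35 + 3 = 165.4.
Round up.

n = 166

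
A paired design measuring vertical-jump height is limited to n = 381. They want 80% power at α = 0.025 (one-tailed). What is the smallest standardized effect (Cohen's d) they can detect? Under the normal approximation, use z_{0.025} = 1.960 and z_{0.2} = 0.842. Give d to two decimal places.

For a single sample (or paired design) of n = 381: d_min = (z_{α} + z_β)/√n.
z-sum = 1.960 + 0.842 = 2.802.
d_min = 2.802 / √381 = 2.802 / 19.519 = 0.144.

d_min ≈ 0.14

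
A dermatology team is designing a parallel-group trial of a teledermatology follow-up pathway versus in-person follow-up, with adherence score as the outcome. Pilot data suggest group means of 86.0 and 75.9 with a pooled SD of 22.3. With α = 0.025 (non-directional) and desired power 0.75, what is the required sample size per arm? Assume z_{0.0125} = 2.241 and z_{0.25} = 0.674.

n = 83 per group

Cohen's d = |M₁ − M₂| / SD_pooled = |86.0 − 75.9| / 22.3 = 10.1 / 22.3 = 0.453.
For two independent groups with equal n: n = 2·((z_{α/2} + z_β) / d)².
z_{α/2} + z_β = 2.241 + 0.674 = 2.915.
n = 2 × (2.915 / 0.453)² = 2 × 6.435² = 2 × 41.41 = 82.8.
Round up to the next whole participant.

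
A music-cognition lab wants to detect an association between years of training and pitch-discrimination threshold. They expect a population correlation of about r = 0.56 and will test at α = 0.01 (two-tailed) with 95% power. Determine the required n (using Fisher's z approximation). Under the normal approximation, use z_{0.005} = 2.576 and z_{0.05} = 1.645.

Fisher's z: C = ½·ln((1+r)/(1−r)) = ½·ln(3.5455) = 0.6328.
n = ((z_{α/2} + z_β)/C)² + 3.
(2.576 + 1.645) / 0.6328 = 4.221 / 0.6328 = 6.670.
n = 6.670² + 3 = 44.49 + 3 = 47.5.
Round up.

n = 48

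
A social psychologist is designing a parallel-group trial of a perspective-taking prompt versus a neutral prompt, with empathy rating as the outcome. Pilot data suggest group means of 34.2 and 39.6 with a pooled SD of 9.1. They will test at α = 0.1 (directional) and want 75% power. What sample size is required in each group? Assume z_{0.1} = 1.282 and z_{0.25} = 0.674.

n = 22 per group

Cohen's d = |M₁ − M₂| / SD_pooled = |34.2 − 39.6| / 9.1 = 5.4 / 9.1 = 0.593.
For two independent groups with equal n: n = 2·((z_{α} + z_β) / d)².
z_{α} + z_β = 1.282 + 0.674 = 1.956.
n = 2 × (1.956 / 0.593)² = 2 × 3.298² = 2 × 10.88 = 21.8.
Round up to the next whole participant.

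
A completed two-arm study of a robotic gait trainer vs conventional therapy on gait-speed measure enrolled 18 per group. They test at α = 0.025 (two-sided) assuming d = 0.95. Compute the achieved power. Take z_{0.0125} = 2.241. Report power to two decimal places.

power ≈ 0.73

For two equal groups, power = Φ(d·√(n/2) − z_{α/2}).
d·√(n/2) = 0.95 × √(18/2) = 0.95 × 3.000 = 2.850.
z_β = 2.850 − 2.241 = 0.609.
Power = Φ(0.609) = 0.729.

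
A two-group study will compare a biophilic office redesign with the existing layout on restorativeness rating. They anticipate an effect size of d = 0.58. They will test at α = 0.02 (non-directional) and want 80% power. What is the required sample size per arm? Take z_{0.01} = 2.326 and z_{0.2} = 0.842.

For two independent groups with equal n: n = 2·((z_{α/2} + z_β) / d)².
z_{α/2} + z_β = 2.326 + 0.842 = 3.168.
n = 2 × (3.168 / 0.58)² = 2 × 5.462² = 2 × 29.83 = 59.7.
Round up to the next whole participant.

n = 60 per group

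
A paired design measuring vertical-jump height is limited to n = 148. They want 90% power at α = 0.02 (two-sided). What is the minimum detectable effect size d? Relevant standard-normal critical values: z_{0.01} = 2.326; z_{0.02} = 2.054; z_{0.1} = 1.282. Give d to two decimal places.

For a single sample (or paired design) of n = 148: d_min = (z_{α/2} + z_β)/√n.
z-sum = 2.326 + 1.282 = 3.608.
d_min = 3.608 / √148 = 3.608 / 12.166 = 0.297.

d_min ≈ 0.30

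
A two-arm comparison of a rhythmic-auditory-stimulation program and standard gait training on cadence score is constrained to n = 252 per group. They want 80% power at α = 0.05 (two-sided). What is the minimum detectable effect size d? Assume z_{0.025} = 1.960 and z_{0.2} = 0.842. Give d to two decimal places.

For two independent groups of n = 252 each: d_min = (z_{α/2} + z_β)·√(2/n).
z-sum = 1.960 + 0.842 = 2.802.
d_min = 2.802 × √(2/252) = 2.802 × 0.0891 = 0.250.

d_min ≈ 0.25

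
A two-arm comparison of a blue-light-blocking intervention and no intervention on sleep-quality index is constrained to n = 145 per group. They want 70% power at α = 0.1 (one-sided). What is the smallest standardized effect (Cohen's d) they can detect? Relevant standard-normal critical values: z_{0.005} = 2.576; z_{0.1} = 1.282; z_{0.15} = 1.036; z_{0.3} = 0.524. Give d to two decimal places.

For two independent groups of n = 145 each: d_min = (z_{α} + z_β)·√(2/n).
z-sum = 1.282 + 0.524 = 1.806.
d_min = 1.806 × √(2/145) = 1.806 × 0.1174 = 0.212.

d_min ≈ 0.21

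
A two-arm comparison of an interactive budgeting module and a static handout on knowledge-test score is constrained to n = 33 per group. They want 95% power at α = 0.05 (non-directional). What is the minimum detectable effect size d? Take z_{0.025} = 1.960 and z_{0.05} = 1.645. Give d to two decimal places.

d_min ≈ 0.89

For two independent groups of n = 33 each: d_min = (z_{α/2} + z_β)·√(2/n).
z-sum = 1.960 + 1.645 = 3.605.
d_min = 3.605 × √(2/33) = 3.605 × 0.2462 = 0.887.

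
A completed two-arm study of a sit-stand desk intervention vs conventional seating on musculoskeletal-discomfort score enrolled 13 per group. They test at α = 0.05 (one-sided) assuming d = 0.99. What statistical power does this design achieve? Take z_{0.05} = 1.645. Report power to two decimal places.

For two equal groups, power = Φ(d·√(n/2) − z_{α}).
d·√(n/2) = 0.99 × √(13/2) = 0.99 × 2.550 = 2.524.
z_β = 2.524 − 1.645 = 0.879.
Power = Φ(0.879) = 0.810.

power ≈ 0.81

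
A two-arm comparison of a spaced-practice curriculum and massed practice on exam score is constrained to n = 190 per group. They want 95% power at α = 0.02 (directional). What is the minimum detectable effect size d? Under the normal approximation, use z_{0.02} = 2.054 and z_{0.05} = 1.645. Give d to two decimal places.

d_min ≈ 0.38

For two independent groups of n = 190 each: d_min = (z_{α} + z_β)·√(2/n).
z-sum = 2.054 + 1.645 = 3.699.
d_min = 3.699 × √(2/190) = 3.699 × 0.1026 = 0.380.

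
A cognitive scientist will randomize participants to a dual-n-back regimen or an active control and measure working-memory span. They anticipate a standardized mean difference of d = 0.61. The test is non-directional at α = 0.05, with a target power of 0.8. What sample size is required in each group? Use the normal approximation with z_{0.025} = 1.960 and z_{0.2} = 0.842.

For two independent groups with equal n: n = 2·((z_{α/2} + z_β) / d)².
z_{α/2} + z_β = 1.960 + 0.842 = 2.802.
n = 2 × (2.802 / 0.61)² = 2 × 4.593² = 2 × 21.10 = 42.2.
Round up to the next whole participant.

n = 43 per group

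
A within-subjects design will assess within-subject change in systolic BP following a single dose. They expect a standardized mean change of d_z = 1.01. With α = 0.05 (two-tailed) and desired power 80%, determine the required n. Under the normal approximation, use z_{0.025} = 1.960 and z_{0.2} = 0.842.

For a paired (one-sample on differences) test: n = ((z_{α/2} + z_β) / d)².
z_{α/2} + z_β = 1.960 + 0.842 = 2.802.
n = (2.802 / 1.01)² = 2.774² = 7.70.
Round up.

n = 8 pairs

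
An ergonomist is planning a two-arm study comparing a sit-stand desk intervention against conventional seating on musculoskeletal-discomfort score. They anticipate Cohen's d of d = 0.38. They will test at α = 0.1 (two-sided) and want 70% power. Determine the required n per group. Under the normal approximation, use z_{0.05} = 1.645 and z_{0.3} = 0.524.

For two independent groups with equal n: n = 2·((z_{α/2} + z_β) / d)².
z_{α/2} + z_β = 1.645 + 0.524 = 2.169.
n = 2 × (2.169 / 0.38)² = 2 × 5.708² = 2 × 32.58 = 65.2.
Round up to the next whole participant.

n = 66 per group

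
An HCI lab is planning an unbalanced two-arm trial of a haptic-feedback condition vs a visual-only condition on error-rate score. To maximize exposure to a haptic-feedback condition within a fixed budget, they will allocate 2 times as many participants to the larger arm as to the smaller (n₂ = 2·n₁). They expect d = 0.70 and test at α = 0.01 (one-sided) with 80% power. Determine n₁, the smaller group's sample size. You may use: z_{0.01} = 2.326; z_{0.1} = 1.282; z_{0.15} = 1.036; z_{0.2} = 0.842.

With allocation ratio k = n₂/n₁ = 2, Var(x̄₁−x̄₂) = σ²(1/n₁ + 1/(k·n₁)) = σ²·(k+1)/(k·n₁).
So n₁ = (1 + 1/k)·((z_{α} + z_β)/d)² = 1.500 × (3.168/0.70)².
n₁ = 1.500 × 20.48 = 30.7.
Round up: n₁ = 31, giving n₂ = 2 × 31 = 62.

n₁ = 31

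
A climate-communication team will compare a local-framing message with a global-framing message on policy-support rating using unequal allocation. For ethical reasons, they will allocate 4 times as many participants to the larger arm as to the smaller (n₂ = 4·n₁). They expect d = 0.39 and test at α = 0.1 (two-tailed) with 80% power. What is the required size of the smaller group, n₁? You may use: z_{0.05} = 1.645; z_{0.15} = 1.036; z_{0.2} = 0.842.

n₁ = 51

With allocation ratio k = n₂/n₁ = 4, Var(x̄₁−x̄₂) = σ²(1/n₁ + 1/(k·n₁)) = σ²·(k+1)/(k·n₁).
So n₁ = (1 + 1/k)·((z_{α/2} + z_β)/d)² = 1.250 × (2.487/0.39)².
n₁ = 1.250 × 40.67 = 50.8.
Round up: n₁ = 51, giving n₂ = 4 × 51 = 204.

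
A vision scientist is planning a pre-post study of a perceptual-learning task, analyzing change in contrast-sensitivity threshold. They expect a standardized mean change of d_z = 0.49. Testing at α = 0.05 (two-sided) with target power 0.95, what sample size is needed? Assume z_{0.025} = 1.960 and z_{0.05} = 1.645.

For a paired (one-sample on differences) test: n = ((z_{α/2} + z_β) / d)².
z_{α/2} + z_β = 1.960 + 1.645 = 3.605.
n = (3.605 / 0.49)² = 7.357² = 54.13.
Round up.

n = 55 pairs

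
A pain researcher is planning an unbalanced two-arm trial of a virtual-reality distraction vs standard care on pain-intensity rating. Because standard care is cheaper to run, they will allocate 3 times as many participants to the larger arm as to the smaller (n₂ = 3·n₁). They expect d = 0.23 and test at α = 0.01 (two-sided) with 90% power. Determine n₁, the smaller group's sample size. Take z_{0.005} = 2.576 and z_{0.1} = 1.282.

n₁ = 376

With allocation ratio k = n₂/n₁ = 3, Var(x̄₁−x̄₂) = σ²(1/n₁ + 1/(k·n₁)) = σ²·(k+1)/(k·n₁).
So n₁ = (1 + 1/k)·((z_{α/2} + z_β)/d)² = 1.333 × (3.858/0.23)².
n₁ = 1.333 × 281.36 = 375.2.
Round up: n₁ = 376, giving n₂ = 3 × 376 = 1128.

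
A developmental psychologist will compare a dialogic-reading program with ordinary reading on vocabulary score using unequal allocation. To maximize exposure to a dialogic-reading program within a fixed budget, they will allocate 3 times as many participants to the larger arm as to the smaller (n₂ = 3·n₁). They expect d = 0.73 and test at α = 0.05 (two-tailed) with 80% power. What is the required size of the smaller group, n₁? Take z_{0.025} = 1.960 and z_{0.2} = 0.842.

n₁ = 20

With allocation ratio k = n₂/n₁ = 3, Var(x̄₁−x̄₂) = σ²(1/n₁ + 1/(k·n₁)) = σ²·(k+1)/(k·n₁).
So n₁ = (1 + 1/k)·((z_{α/2} + z_β)/d)² = 1.333 × (2.802/0.73)².
n₁ = 1.333 × 14.73 = 19.6.
Round up: n₁ = 20, giving n₂ = 3 × 20 = 60.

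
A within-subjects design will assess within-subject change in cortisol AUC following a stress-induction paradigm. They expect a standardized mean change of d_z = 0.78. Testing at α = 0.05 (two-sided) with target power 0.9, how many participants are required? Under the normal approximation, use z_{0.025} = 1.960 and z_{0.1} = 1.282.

n = 18 pairs

For a paired (one-sample on differences) test: n = ((z_{α/2} + z_β) / d)².
z_{α/2} + z_β = 1.960 + 1.282 = 3.242.
n = (3.242 / 0.78)² = 4.156² = 17.28.
Round up.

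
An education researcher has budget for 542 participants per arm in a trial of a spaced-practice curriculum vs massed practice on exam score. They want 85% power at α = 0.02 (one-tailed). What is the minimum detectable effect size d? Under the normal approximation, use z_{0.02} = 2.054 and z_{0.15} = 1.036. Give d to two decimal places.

For two independent groups of n = 542 each: d_min = (z_{α} + z_β)·√(2/n).
z-sum = 2.054 + 1.036 = 3.090.
d_min = 3.090 × √(2/542) = 3.090 × 0.0607 = 0.188.

d_min ≈ 0.19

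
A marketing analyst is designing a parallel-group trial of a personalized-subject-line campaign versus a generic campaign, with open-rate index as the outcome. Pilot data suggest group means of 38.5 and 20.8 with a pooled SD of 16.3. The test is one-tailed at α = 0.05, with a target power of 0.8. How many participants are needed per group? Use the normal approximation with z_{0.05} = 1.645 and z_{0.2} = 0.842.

Cohen's d = |M₁ − M₂| / SD_pooled = |38.5 − 20.8| / 16.3 = 17.7 / 16.3 = 1.086.
For two independent groups with equal n: n = 2·((z_{α} + z_β) / d)².
z_{α} + z_β = 1.645 + 0.842 = 2.487.
n = 2 × (2.487 / 1.086)² = 2 × 2.290² = 2 × 5.24 = 10.5.
Round up to the next whole participant.

n = 11 per group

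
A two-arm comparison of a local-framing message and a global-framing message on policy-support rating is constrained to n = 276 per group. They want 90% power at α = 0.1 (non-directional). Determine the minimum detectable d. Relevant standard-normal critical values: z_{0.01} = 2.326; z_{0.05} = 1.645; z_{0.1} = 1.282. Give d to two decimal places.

For two independent groups of n = 276 each: d_min = (z_{α/2} + z_β)·√(2/n).
z-sum = 1.645 + 1.282 = 2.927.
d_min = 2.927 × √(2/276) = 2.927 × 0.0851 = 0.249.

d_min ≈ 0.25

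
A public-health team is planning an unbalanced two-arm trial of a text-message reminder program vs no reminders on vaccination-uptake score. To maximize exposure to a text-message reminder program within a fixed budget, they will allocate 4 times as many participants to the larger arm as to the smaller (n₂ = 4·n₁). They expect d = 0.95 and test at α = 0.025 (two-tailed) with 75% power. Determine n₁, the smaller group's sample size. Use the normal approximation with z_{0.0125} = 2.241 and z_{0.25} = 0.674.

With allocation ratio k = n₂/n₁ = 4, Var(x̄₁−x̄₂) = σ²(1/n₁ + 1/(k·n₁)) = σ²·(k+1)/(k·n₁).
So n₁ = (1 + 1/k)·((z_{α/2} + z_β)/d)² = 1.250 × (2.915/0.95)².
n₁ = 1.250 × 9.42 = 11.8.
Round up: n₁ = 12, giving n₂ = 4 × 12 = 48.

n₁ = 12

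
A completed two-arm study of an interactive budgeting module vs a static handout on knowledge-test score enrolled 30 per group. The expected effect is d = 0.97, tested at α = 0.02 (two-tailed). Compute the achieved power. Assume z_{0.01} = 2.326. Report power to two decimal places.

For two equal groups, power = Φ(d·√(n/2) − z_{α/2}).
d·√(n/2) = 0.97 × √(30/2) = 0.97 × 3.873 = 3.757.
z_β = 3.757 − 2.326 = 1.431.
Power = Φ(1.431) = 0.924.

power ≈ 0.92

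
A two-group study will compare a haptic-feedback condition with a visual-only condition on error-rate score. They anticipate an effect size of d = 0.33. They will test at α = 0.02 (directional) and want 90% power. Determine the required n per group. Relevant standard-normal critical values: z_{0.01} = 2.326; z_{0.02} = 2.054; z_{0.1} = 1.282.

For two independent groups with equal n: n = 2·((z_{α} + z_β) / d)².
z_{α} + z_β = 2.054 + 1.282 = 3.336.
n = 2 × (3.336 / 0.33)² = 2 × 10.109² = 2 × 102.19 = 204.4.
Round up to the next whole participant.

n = 205 per group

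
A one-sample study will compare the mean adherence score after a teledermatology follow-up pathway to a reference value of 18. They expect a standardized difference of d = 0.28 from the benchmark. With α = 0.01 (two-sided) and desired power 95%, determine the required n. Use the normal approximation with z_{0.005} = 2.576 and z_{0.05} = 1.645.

For a one-sample test: n = ((z_{α/2} + z_β) / d)².
z_{α/2} + z_β = 2.576 + 1.645 = 4.221.
n = (4.221 / 0.28)² = 15.075² = 227.26.
Round up.

n = 228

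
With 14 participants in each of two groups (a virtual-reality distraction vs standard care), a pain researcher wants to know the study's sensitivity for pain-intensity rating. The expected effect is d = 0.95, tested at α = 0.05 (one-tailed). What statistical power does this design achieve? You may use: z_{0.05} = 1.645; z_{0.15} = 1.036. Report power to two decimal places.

power ≈ 0.81

For two equal groups, power = Φ(d·√(n/2) − z_{α}).
d·√(n/2) = 0.95 × √(14/2) = 0.95 × 2.646 = 2.513.
z_β = 2.513 − 1.645 = 0.868.
Power = Φ(0.868) = 0.807.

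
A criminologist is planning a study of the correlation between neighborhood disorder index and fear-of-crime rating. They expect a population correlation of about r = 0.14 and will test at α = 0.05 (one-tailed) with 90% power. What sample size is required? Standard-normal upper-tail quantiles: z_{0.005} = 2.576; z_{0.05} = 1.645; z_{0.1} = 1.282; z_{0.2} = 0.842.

Fisher's z: C = ½·ln((1+r)/(1−r)) = ½·ln(1.3256) = 0.1409.
n = ((z_{α} + z_β)/C)² + 3.
(1.645 + 1.282) / 0.1409 = 2.927 / 0.1409 = 20.774.
n = 20.774² + 3 = 431.54 + 3 = 434.5.
Round up.

n = 435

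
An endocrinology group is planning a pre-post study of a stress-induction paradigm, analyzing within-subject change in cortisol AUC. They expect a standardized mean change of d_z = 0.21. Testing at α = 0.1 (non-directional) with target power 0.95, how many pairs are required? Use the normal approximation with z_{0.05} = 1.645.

For a paired (one-sample on differences) test: n = ((z_{α/2} + z_β) / d)².
z_{α/2} + z_β = 1.645 + 1.645 = 3.290.
n = (3.290 / 0.21)² = 15.667² = 245.44.
Round up.

n = 246 pairs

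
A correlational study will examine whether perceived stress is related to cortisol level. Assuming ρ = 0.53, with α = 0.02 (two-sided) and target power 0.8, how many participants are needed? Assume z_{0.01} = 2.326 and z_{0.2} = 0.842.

Fisher's z: C = ½·ln((1+r)/(1−r)) = ½·ln(3.2553) = 0.5901.
n = ((z_{α/2} + z_β)/C)² + 3.
(2.326 + 0.842) / 0.5901 = 3.168 / 0.5901 = 5.369.
n = 5.369² + 3 = 28.82 + 3 = 31.8.
Round up.

n = 32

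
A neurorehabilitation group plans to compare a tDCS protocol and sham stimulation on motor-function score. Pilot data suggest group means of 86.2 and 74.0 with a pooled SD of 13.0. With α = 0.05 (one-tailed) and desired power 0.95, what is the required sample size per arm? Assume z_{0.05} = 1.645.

n = 25 per group

Cohen's d = |M₁ − M₂| / SD_pooled = |86.2 − 74.0| / 13.0 = 12.2 / 13.0 = 0.938.
For two independent groups with equal n: n = 2·((z_{α} + z_β) / d)².
z_{α} + z_β = 1.645 + 1.645 = 3.290.
n = 2 × (3.290 / 0.938)² = 2 × 3.507² = 2 × 12.30 = 24.6.
Round up to the next whole participant.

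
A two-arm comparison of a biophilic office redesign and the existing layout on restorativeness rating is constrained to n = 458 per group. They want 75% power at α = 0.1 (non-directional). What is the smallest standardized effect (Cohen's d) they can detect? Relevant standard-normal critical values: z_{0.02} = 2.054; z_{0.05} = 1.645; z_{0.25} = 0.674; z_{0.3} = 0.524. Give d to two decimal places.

For two independent groups of n = 458 each: d_min = (z_{α/2} + z_β)·√(2/n).
z-sum = 1.645 + 0.674 = 2.319.
d_min = 2.319 × √(2/458) = 2.319 × 0.0661 = 0.153.

d_min ≈ 0.15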